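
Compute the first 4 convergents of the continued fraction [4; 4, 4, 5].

Using the convergent recurrence p_i = a_i*p_{i-1} + p_{i-2}, q_i = a_i*q_{i-1} + q_{i-2} with p_{-2}=0, p_{-1}=1, q_{-2}=1, q_{-1}=0:
  i=0: a_0=4, p_0 = 4*1 + 0 = 4, q_0 = 4*0 + 1 = 1.
  i=1: a_1=4, p_1 = 4*4 + 1 = 17, q_1 = 4*1 + 0 = 4.
  i=2: a_2=4, p_2 = 4*17 + 4 = 72, q_2 = 4*4 + 1 = 17.
  i=3: a_3=5, p_3 = 5*72 + 17 = 377, q_3 = 5*17 + 4 = 89.

4/1, 17/4, 72/17, 377/89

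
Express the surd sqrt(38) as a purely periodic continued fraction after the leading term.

[6; (6, 12)]

Write x_i = (sqrt(38) + m_i)/d_i with (m_0, d_0) = (0, 1). a_0 = floor(sqrt(38)) = 6, since 6^2 = 36 <= 38 < 49 = 7^2.
Iterate m_{i+1} = d_i*a_i - m_i, d_{i+1} = (38 - m_{i+1}^2)/d_i, a_{i+1} = floor((a_0 + m_{i+1})/d_{i+1}):
  m_1 = 1*6 - 0 = 6, d_1 = (38 - 6^2)/1 = 2/1 = 2, a_1 = floor((6 + 6)/2) = 6.
  m_2 = 2*6 - 6 = 6, d_2 = (38 - 6^2)/2 = 2/2 = 1, a_2 = floor((6 + 6)/1) = 12.
  m_3 = 1*12 - 6 = 6, d_3 = (38 - 6^2)/1 = 2/1 = 2: (m_3, d_3) = (m_1, d_1) = (6, 2), so from here the quotients repeat a_1, a_2; the period length is 2.
Hence the expansion of sqrt(38) is a_0 = 6 followed by the repeating block 6, 12 (period 2).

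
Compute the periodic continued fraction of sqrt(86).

Write x_i = (sqrt(86) + m_i)/d_i with (m_0, d_0) = (0, 1). a_0 = floor(sqrt(86)) = 9, since 9^2 = 81 <= 86 < 100 = 10^2.
Iterate m_{i+1} = d_i*a_i - m_i, d_{i+1} = (86 - m_{i+1}^2)/d_i, a_{i+1} = floor((a_0 + m_{i+1})/d_{i+1}):
  m_1 = 1*9 - 0 = 9, d_1 = (86 - 9^2)/1 = 5/1 = 5, a_1 = floor((9 + 9)/5) = 3.
  m_2 = 5*3 - 9 = 6, d_2 = (86 - 6^2)/5 = 50/5 = 10, a_2 = floor((9 + 6)/10) = 1.
  m_3 = 10*1 - 6 = 4, d_3 = (86 - 4^2)/10 = 70/10 = 7, a_3 = floor((9 + 4)/7) = 1.
  m_4 = 7*1 - 4 = 3, d_4 = (86 - 3^2)/7 = 77/7 = 11, a_4 = floor((9 + 3)/11) = 1.
  m_5 = 11*1 - 3 = 8, d_5 = (86 - 8^2)/11 = 22/11 = 2, a_5 = floor((9 + 8)/2) = 8.
  m_6 = 2*8 - 8 = 8, d_6 = (86 - 8^2)/2 = 22/2 = 11, a_6 = floor((9 + 8)/11) = 1.
  m_7 = 11*1 - 8 = 3, d_7 = (86 - 3^2)/11 = 77/11 = 7, a_7 = floor((9 + 3)/7) = 1.
  m_8 = 7*1 - 3 = 4, d_8 = (86 - 4^2)/7 = 70/7 = 10, a_8 = floor((9 + 4)/10) = 1.
  m_9 = 10*1 - 4 = 6, d_9 = (86 - 6^2)/10 = 50/10 = 5, a_9 = floor((9 + 6)/5) = 3.
  m_10 = 5*3 - 6 = 9, d_10 = (86 - 9^2)/5 = 5/5 = 1, a_10 = floor((9 + 9)/1) = 18.
  m_11 = 1*18 - 9 = 9, d_11 = (86 - 9^2)/1 = 5/1 = 5: (m_11, d_11) = (m_1, d_1) = (9, 5), so from here the quotients repeat a_1, ..., a_10; the period length is 10.
Hence the expansion of sqrt(86) is a_0 = 9 followed by the repeating block 3, 1, 1, 1, 8, 1, 1, 1, 3, 18 (period 10).

[9; (3, 1, 1, 1, 8, 1, 1, 1, 3, 18)]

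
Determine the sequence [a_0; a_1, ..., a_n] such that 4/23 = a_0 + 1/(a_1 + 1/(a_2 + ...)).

[0; 5, 1, 3]

Run the Euclidean algorithm on 4 and 23; the successive quotients are the partial quotients a_0, a_1, ... (each step inverts the fractional part left over by the previous one):
  4 = 0*23 + 4, so a_0 = 0.
  23 = 5*4 + 3, so a_1 = 5.
  4 = 1*3 + 1, so a_2 = 1.
  3 = 3*1 + 0, so a_3 = 3.
The remainder reaches 0 after 4 divisions, so the expansion has 4 partial quotients, read off in order.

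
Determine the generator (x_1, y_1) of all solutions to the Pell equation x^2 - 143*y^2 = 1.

(x, y) = (12, 1)

First expand sqrt(143) as a continued fraction. With x_i = (sqrt(143) + m_i)/d_i and (m_0, d_0) = (0, 1): a_0 = floor(sqrt(143)) = 11, since 11^2 = 121 <= 143 < 144 = 12^2.
Iterate m_{i+1} = d_i*a_i - m_i, d_{i+1} = (143 - m_{i+1}^2)/d_i, a_{i+1} = floor((a_0 + m_{i+1})/d_{i+1}):
  m_1 = 1*11 - 0 = 11, d_1 = (143 - 11^2)/1 = 22/1 = 22, a_1 = floor((11 + 11)/22) = 1.
  m_2 = 22*1 - 11 = 11, d_2 = (143 - 11^2)/22 = 22/22 = 1, a_2 = floor((11 + 11)/1) = 22.
  m_3 = 1*22 - 11 = 11, d_3 = (143 - 11^2)/1 = 22/1 = 22: (m_3, d_3) = (m_1, d_1) = (11, 22), so from here the quotients repeat a_1, a_2; the period length is 2.
So sqrt(143) = [11; (1, 22)] with period length k = 2.
k is even, so the fundamental solution of x^2 - 143y^2 = 1 is (p_{k-1}, q_{k-1}) = (p_1, q_1); compute convergents through index 1.
Convergents (p_i = a_i*p_{i-1} + p_{i-2}, q_i = a_i*q_{i-1} + q_{i-2} with p_{-2}=0, p_{-1}=1, q_{-2}=1, q_{-1}=0):
  i=0: a_0=11, p_0 = 11*1 + 0 = 11, q_0 = 11*0 + 1 = 1.
  i=1: a_1=1, p_1 = 1*11 + 1 = 12, q_1 = 1*1 + 0 = 1.
Check: 12^2 - 143*1^2 = 144 - 143 = 1, so (x, y) = (12, 1) solves the equation, and by the theorem it is the least positive solution.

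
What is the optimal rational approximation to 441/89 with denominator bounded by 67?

Expand x = 441/89 as a continued fraction with the Euclidean algorithm:
  441 = 4*89 + 85, so a_0 = 4.
  89 = 1*85 + 4, so a_1 = 1.
  85 = 21*4 + 1, so a_2 = 21.
  4 = 4*1 + 0, so a_3 = 4.
so x = [4; 1, 21, 4].
Convergents (p_i = a_i*p_{i-1} + p_{i-2}, q_i = a_i*q_{i-1} + q_{i-2} with p_{-2}=0, p_{-1}=1, q_{-2}=1, q_{-1}=0), until the denominator exceeds 67:
  i=0: a_0=4, p_0 = 4*1 + 0 = 4, q_0 = 4*0 + 1 = 1.
  i=1: a_1=1, p_1 = 1*4 + 1 = 5, q_1 = 1*1 + 0 = 1.
  i=2: a_2=21, p_2 = 21*5 + 4 = 109, q_2 = 21*1 + 1 = 22.
  i=3: a_3=4, p_3 = 4*109 + 5 = 441, q_3 = 4*22 + 1 = 89.
q_3 = 89 > 67, so the last convergent with denominator <= 67 is p_2/q_2 = 109/22.
The closest fraction with denominator <= 67 is either p_2/q_2 or the intermediate fraction (k*p_2 + p_1)/(k*q_2 + q_1) with the largest k >= 1 whose denominator stays <= 67; these approach x as k grows, and every other convergent or intermediate fraction in range is farther away.
Largest k: floor((67 - q_1)/q_2) = floor((67 - 1)/22) = 3.
That gives (3*109 + 5)/(3*22 + 1) = 332/67.
Compare the errors: |x - 109/22| = |441*22 - 109*89|/(89*22) = 1/1958, and |x - 332/67| = |441*67 - 332*89|/(89*67) = 1/5963.
Cross-multiplying, 1*1958 = 1958 < 5963 = 1*5963, so 1/5963 is smaller: the intermediate fraction 332/67 is closer to x than 109/22.

332/67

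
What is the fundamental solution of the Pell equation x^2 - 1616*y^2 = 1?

First expand sqrt(1616) as a continued fraction. With x_i = (sqrt(1616) + m_i)/d_i and (m_0, d_0) = (0, 1): a_0 = floor(sqrt(1616)) = 40, since 40^2 = 1600 <= 1616 < 1681 = 41^2.
Iterate m_{i+1} = d_i*a_i - m_i, d_{i+1} = (1616 - m_{i+1}^2)/d_i, a_{i+1} = floor((a_0 + m_{i+1})/d_{i+1}):
  m_1 = 1*40 - 0 = 40, d_1 = (1616 - 40^2)/1 = 16/1 = 16, a_1 = floor((40 + 40)/16) = 5.
  m_2 = 16*5 - 40 = 40, d_2 = (1616 - 40^2)/16 = 16/16 = 1, a_2 = floor((40 + 40)/1) = 80.
  m_3 = 1*80 - 40 = 40, d_3 = (1616 - 40^2)/1 = 16/1 = 16: (m_3, d_3) = (m_1, d_1) = (40, 16), so from here the quotients repeat a_1, a_2; the period length is 2.
So sqrt(1616) = [40; (5, 80)] with period length k = 2.
k is even, so the fundamental solution of x^2 - 1616y^2 = 1 is (p_{k-1}, q_{k-1}) = (p_1, q_1); compute convergents through index 1.
Convergents (p_i = a_i*p_{i-1} + p_{i-2}, q_i = a_i*q_{i-1} + q_{i-2} with p_{-2}=0, p_{-1}=1, q_{-2}=1, q_{-1}=0):
  i=0: a_0=40, p_0 = 40*1 + 0 = 40, q_0 = 40*0 + 1 = 1.
  i=1: a_1=5, p_1 = 5*40 + 1 = 201, q_1 = 5*1 + 0 = 5.
Check: 201^2 - 1616*5^2 = 40401 - 40400 = 1, so (x, y) = (201, 5) solves the equation, and by the theorem it is the least positive solution.

(x, y) = (201, 5)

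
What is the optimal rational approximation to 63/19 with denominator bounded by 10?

33/10

Expand x = 63/19 as a continued fraction with the Euclidean algorithm:
  63 = 3*19 + 6, so a_0 = 3.
  19 = 3*6 + 1, so a_1 = 3.
  6 = 6*1 + 0, so a_2 = 6.
so x = [3; 3, 6].
Convergents (p_i = a_i*p_{i-1} + p_{i-2}, q_i = a_i*q_{i-1} + q_{i-2} with p_{-2}=0, p_{-1}=1, q_{-2}=1, q_{-1}=0), until the denominator exceeds 10:
  i=0: a_0=3, p_0 = 3*1 + 0 = 3, q_0 = 3*0 + 1 = 1.
  i=1: a_1=3, p_1 = 3*3 + 1 = 10, q_1 = 3*1 + 0 = 3.
  i=2: a_2=6, p_2 = 6*10 + 3 = 63, q_2 = 6*3 + 1 = 19.
q_2 = 19 > 10, so the last convergent with denominator <= 10 is p_1/q_1 = 10/3.
The closest fraction with denominator <= 10 is either p_1/q_1 or the intermediate fraction (k*p_1 + p_0)/(k*q_1 + q_0) with the largest k >= 1 whose denominator stays <= 10; these approach x as k grows, and every other convergent or intermediate fraction in range is farther away.
Largest k: floor((10 - q_0)/q_1) = floor((10 - 1)/3) = 3.
That gives (3*10 + 3)/(3*3 + 1) = 33/10.
Compare the errors: |x - 10/3| = |63*3 - 10*19|/(19*3) = 1/57, and |x - 33/10| = |63*10 - 33*19|/(19*10) = 3/190.
Cross-multiplying, 3*57 = 171 < 190 = 1*190, so 3/190 is smaller: the intermediate fraction 33/10 is closer to x than 10/3.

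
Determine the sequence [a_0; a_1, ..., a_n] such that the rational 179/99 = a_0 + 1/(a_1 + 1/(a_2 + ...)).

Run the Euclidean algorithm on 179 and 99; the successive quotients are the partial quotients a_0, a_1, ... (each step inverts the fractional part left over by the previous one):
  179 = 1*99 + 80, so a_0 = 1.
  99 = 1*80 + 19, so a_1 = 1.
  80 = 4*19 + 4, so a_2 = 4.
  19 = 4*4 + 3, so a_3 = 4.
  4 = 1*3 + 1, so a_4 = 1.
  3 = 3*1 + 0, so a_5 = 3.
The remainder reaches 0 after 6 divisions, so the expansion has 6 partial quotients, read off in order.

[1; 1, 4, 4, 1, 3]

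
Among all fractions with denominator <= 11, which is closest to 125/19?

46/7

Expand x = 125/19 as a continued fraction with the Euclidean algorithm:
  125 = 6*19 + 11, so a_0 = 6.
  19 = 1*11 + 8, so a_1 = 1.
  11 = 1*8 + 3, so a_2 = 1.
  8 = 2*3 + 2, so a_3 = 2.
  3 = 1*2 + 1, so a_4 = 1.
  2 = 2*1 + 0, so a_5 = 2.
so x = [6; 1, 1, 2, 1, 2].
Convergents (p_i = a_i*p_{i-1} + p_{i-2}, q_i = a_i*q_{i-1} + q_{i-2} with p_{-2}=0, p_{-1}=1, q_{-2}=1, q_{-1}=0), until the denominator exceeds 11:
  i=0: a_0=6, p_0 = 6*1 + 0 = 6, q_0 = 6*0 + 1 = 1.
  i=1: a_1=1, p_1 = 1*6 + 1 = 7, q_1 = 1*1 + 0 = 1.
  i=2: a_2=1, p_2 = 1*7 + 6 = 13, q_2 = 1*1 + 1 = 2.
  i=3: a_3=2, p_3 = 2*13 + 7 = 33, q_3 = 2*2 + 1 = 5.
  i=4: a_4=1, p_4 = 1*33 + 13 = 46, q_4 = 1*5 + 2 = 7.
  i=5: a_5=2, p_5 = 2*46 + 33 = 125, q_5 = 2*7 + 5 = 19.
q_5 = 19 > 11, so the last convergent with denominator <= 11 is p_4/q_4 = 46/7.
The closest fraction with denominator <= 11 is either p_4/q_4 or the intermediate fraction (k*p_4 + p_3)/(k*q_4 + q_3) with the largest k >= 1 whose denominator stays <= 11; these approach x as k grows, and every other convergent or intermediate fraction in range is farther away.
Largest k: floor((11 - q_3)/q_4) = floor((11 - 5)/7) = 0.
Since k = 0, no intermediate fraction beyond p_4/q_4 has denominator <= 11, so the convergent 46/7 is the closest (its error is |125*7 - 46*19|/(19*7) = 1/133).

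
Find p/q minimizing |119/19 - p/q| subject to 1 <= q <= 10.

Expand x = 119/19 as a continued fraction with the Euclidean algorithm:
  119 = 6*19 + 5, so a_0 = 6.
  19 = 3*5 + 4, so a_1 = 3.
  5 = 1*4 + 1, so a_2 = 1.
  4 = 4*1 + 0, so a_3 = 4.
so x = [6; 3, 1, 4].
Convergents (p_i = a_i*p_{i-1} + p_{i-2}, q_i = a_i*q_{i-1} + q_{i-2} with p_{-2}=0, p_{-1}=1, q_{-2}=1, q_{-1}=0), until the denominator exceeds 10:
  i=0: a_0=6, p_0 = 6*1 + 0 = 6, q_0 = 6*0 + 1 = 1.
  i=1: a_1=3, p_1 = 3*6 + 1 = 19, q_1 = 3*1 + 0 = 3.
  i=2: a_2=1, p_2 = 1*19 + 6 = 25, q_2 = 1*3 + 1 = 4.
  i=3: a_3=4, p_3 = 4*25 + 19 = 119, q_3 = 4*4 + 3 = 19.
q_3 = 19 > 10, so the last convergent with denominator <= 10 is p_2/q_2 = 25/4.
The closest fraction with denominator <= 10 is either p_2/q_2 or the intermediate fraction (k*p_2 + p_1)/(k*q_2 + q_1) with the largest k >= 1 whose denominator stays <= 10; these approach x as k grows, and every other convergent or intermediate fraction in range is farther away.
Largest k: floor((10 - q_1)/q_2) = floor((10 - 3)/4) = 1.
That gives (1*25 + 19)/(1*4 + 3) = 44/7.
Compare the errors: |x - 25/4| = |119*4 - 25*19|/(19*4) = 1/76, and |x - 44/7| = |119*7 - 44*19|/(19*7) = 3/133.
Cross-multiplying, 1*133 = 133 < 228 = 3*76, so 1/76 is smaller: the convergent 25/4 is closer to x than 44/7.

25/4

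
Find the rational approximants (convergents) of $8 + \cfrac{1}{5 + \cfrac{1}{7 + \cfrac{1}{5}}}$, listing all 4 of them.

8/1, 41/5, 295/36, 1516/185

Using the convergent recurrence p_i = a_i*p_{i-1} + p_{i-2}, q_i = a_i*q_{i-1} + q_{i-2} with p_{-2}=0, p_{-1}=1, q_{-2}=1, q_{-1}=0:
  i=0: a_0=8, p_0 = 8*1 + 0 = 8, q_0 = 8*0 + 1 = 1.
  i=1: a_1=5, p_1 = 5*8 + 1 = 41, q_1 = 5*1 + 0 = 5.
  i=2: a_2=7, p_2 = 7*41 + 8 = 295, q_2 = 7*5 + 1 = 36.
  i=3: a_3=5, p_3 = 5*295 + 41 = 1516, q_3 = 5*36 + 5 = 185.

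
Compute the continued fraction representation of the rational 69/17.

Run the Euclidean algorithm on 69 and 17; the successive quotients are the partial quotients a_0, a_1, ... (each step inverts the fractional part left over by the previous one):
  69 = 4*17 + 1, so a_0 = 4.
  17 = 17*1 + 0, so a_1 = 17.
The remainder reaches 0 after 2 divisions, so the expansion has 2 partial quotients, read off in order.

[4; 17]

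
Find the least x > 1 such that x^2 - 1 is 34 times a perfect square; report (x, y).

First expand sqrt(34) as a continued fraction. With x_i = (sqrt(34) + m_i)/d_i and (m_0, d_0) = (0, 1): a_0 = floor(sqrt(34)) = 5, since 5^2 = 25 <= 34 < 36 = 6^2.
Iterate m_{i+1} = d_i*a_i - m_i, d_{i+1} = (34 - m_{i+1}^2)/d_i, a_{i+1} = floor((a_0 + m_{i+1})/d_{i+1}):
  m_1 = 1*5 - 0 = 5, d_1 = (34 - 5^2)/1 = 9/1 = 9, a_1 = floor((5 + 5)/9) = 1.
  m_2 = 9*1 - 5 = 4, d_2 = (34 - 4^2)/9 = 18/9 = 2, a_2 = floor((5 + 4)/2) = 4.
  m_3 = 2*4 - 4 = 4, d_3 = (34 - 4^2)/2 = 18/2 = 9, a_3 = floor((5 + 4)/9) = 1.
  m_4 = 9*1 - 4 = 5, d_4 = (34 - 5^2)/9 = 9/9 = 1, a_4 = floor((5 + 5)/1) = 10.
  m_5 = 1*10 - 5 = 5, d_5 = (34 - 5^2)/1 = 9/1 = 9: (m_5, d_5) = (m_1, d_1) = (5, 9), so from here the quotients repeat a_1, ..., a_4; the period length is 4.
So sqrt(34) = [5; (1, 4, 1, 10)] with period length k = 4.
k is even, so the fundamental solution of x^2 - 34y^2 = 1 is (p_{k-1}, q_{k-1}) = (p_3, q_3); compute convergents through index 3.
Convergents (p_i = a_i*p_{i-1} + p_{i-2}, q_i = a_i*q_{i-1} + q_{i-2} with p_{-2}=0, p_{-1}=1, q_{-2}=1, q_{-1}=0):
  i=0: a_0=5, p_0 = 5*1 + 0 = 5, q_0 = 5*0 + 1 = 1.
  i=1: a_1=1, p_1 = 1*5 + 1 = 6, q_1 = 1*1 + 0 = 1.
  i=2: a_2=4, p_2 = 4*6 + 5 = 29, q_2 = 4*1 + 1 = 5.
  i=3: a_3=1, p_3 = 1*29 + 6 = 35, q_3 = 1*5 + 1 = 6.
Check: 35^2 - 34*6^2 = 1225 - 1224 = 1, so (x, y) = (35, 6) solves the equation, and by the theorem it is the least positive solution.

(x, y) = (35, 6)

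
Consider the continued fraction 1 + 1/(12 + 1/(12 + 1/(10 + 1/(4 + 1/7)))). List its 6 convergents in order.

1/1, 13/12, 157/145, 1583/1462, 6489/5993, 47006/43413

Using the convergent recurrence p_i = a_i*p_{i-1} + p_{i-2}, q_i = a_i*q_{i-1} + q_{i-2} with p_{-2}=0, p_{-1}=1, q_{-2}=1, q_{-1}=0:
  i=0: a_0=1, p_0 = 1*1 + 0 = 1, q_0 = 1*0 + 1 = 1.
  i=1: a_1=12, p_1 = 12*1 + 1 = 13, q_1 = 12*1 + 0 = 12.
  i=2: a_2=12, p_2 = 12*13 + 1 = 157, q_2 = 12*12 + 1 = 145.
  i=3: a_3=10, p_3 = 10*157 + 13 = 1583, q_3 = 10*145 + 12 = 1462.
  i=4: a_4=4, p_4 = 4*1583 + 157 = 6489, q_4 = 4*1462 + 145 = 5993.
  i=5: a_5=7, p_5 = 7*6489 + 1583 = 47006, q_5 = 7*5993 + 1462 = 43413.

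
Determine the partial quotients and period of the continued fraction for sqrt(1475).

[38; (2, 2, 6, 1, 1, 2, 1, 1, 6, 2, 2, 76)]

Write x_i = (sqrt(1475) + m_i)/d_i with (m_0, d_0) = (0, 1). a_0 = floor(sqrt(1475)) = 38, since 38^2 = 1444 <= 1475 < 1521 = 39^2.
Iterate m_{i+1} = d_i*a_i - m_i, d_{i+1} = (1475 - m_{i+1}^2)/d_i, a_{i+1} = floor((a_0 + m_{i+1})/d_{i+1}):
  m_1 = 1*38 - 0 = 38, d_1 = (1475 - 38^2)/1 = 31/1 = 31, a_1 = floor((38 + 38)/31) = 2.
  m_2 = 31*2 - 38 = 24, d_2 = (1475 - 24^2)/31 = 899/31 = 29, a_2 = floor((38 + 24)/29) = 2.
  m_3 = 29*2 - 24 = 34, d_3 = (1475 - 34^2)/29 = 319/29 = 11, a_3 = floor((38 + 34)/11) = 6.
  m_4 = 11*6 - 34 = 32, d_4 = (1475 - 32^2)/11 = 451/11 = 41, a_4 = floor((38 + 32)/41) = 1.
  m_5 = 41*1 - 32 = 9, d_5 = (1475 - 9^2)/41 = 1394/41 = 34, a_5 = floor((38 + 9)/34) = 1.
  m_6 = 34*1 - 9 = 25, d_6 = (1475 - 25^2)/34 = 850/34 = 25, a_6 = floor((38 + 25)/25) = 2.
  m_7 = 25*2 - 25 = 25, d_7 = (1475 - 25^2)/25 = 850/25 = 34, a_7 = floor((38 + 25)/34) = 1.
  m_8 = 34*1 - 25 = 9, d_8 = (1475 - 9^2)/34 = 1394/34 = 41, a_8 = floor((38 + 9)/41) = 1.
  m_9 = 41*1 - 9 = 32, d_9 = (1475 - 32^2)/41 = 451/41 = 11, a_9 = floor((38 + 32)/11) = 6.
  m_10 = 11*6 - 32 = 34, d_10 = (1475 - 34^2)/11 = 319/11 = 29, a_10 = floor((38 + 34)/29) = 2.
  m_11 = 29*2 - 34 = 24, d_11 = (1475 - 24^2)/29 = 899/29 = 31, a_11 = floor((38 + 24)/31) = 2.
  m_12 = 31*2 - 24 = 38, d_12 = (1475 - 38^2)/31 = 31/31 = 1, a_12 = floor((38 + 38)/1) = 76.
  m_13 = 1*76 - 38 = 38, d_13 = (1475 - 38^2)/1 = 31/1 = 31: (m_13, d_13) = (m_1, d_1) = (38, 31), so from here the quotients repeat a_1, ..., a_12; the period length is 12.
Hence the expansion of sqrt(1475) is a_0 = 38 followed by the repeating block 2, 2, 6, 1, 1, 2, 1, 1, 6, 2, 2, 76 (period 12).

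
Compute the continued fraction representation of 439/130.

Run the Euclidean algorithm on 439 and 130; the successive quotients are the partial quotients a_0, a_1, ... (each step inverts the fractional part left over by the previous one):
  439 = 3*130 + 49, so a_0 = 3.
  130 = 2*49 + 32, so a_1 = 2.
  49 = 1*32 + 17, so a_2 = 1.
  32 = 1*17 + 15, so a_3 = 1.
  17 = 1*15 + 2, so a_4 = 1.
  15 = 7*2 + 1, so a_5 = 7.
  2 = 2*1 + 0, so a_6 = 2.
The remainder reaches 0 after 7 divisions, so the expansion has 7 partial quotients, read off in order.

[3; 2, 1, 1, 1, 7, 2]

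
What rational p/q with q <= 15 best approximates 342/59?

Expand x = 342/59 as a continued fraction with the Euclidean algorithm:
  342 = 5*59 + 47, so a_0 = 5.
  59 = 1*47 + 12, so a_1 = 1.
  47 = 3*12 + 11, so a_2 = 3.
  12 = 1*11 + 1, so a_3 = 1.
  11 = 11*1 + 0, so a_4 = 11.
so x = [5; 1, 3, 1, 11].
Convergents (p_i = a_i*p_{i-1} + p_{i-2}, q_i = a_i*q_{i-1} + q_{i-2} with p_{-2}=0, p_{-1}=1, q_{-2}=1, q_{-1}=0), until the denominator exceeds 15:
  i=0: a_0=5, p_0 = 5*1 + 0 = 5, q_0 = 5*0 + 1 = 1.
  i=1: a_1=1, p_1 = 1*5 + 1 = 6, q_1 = 1*1 + 0 = 1.
  i=2: a_2=3, p_2 = 3*6 + 5 = 23, q_2 = 3*1 + 1 = 4.
  i=3: a_3=1, p_3 = 1*23 + 6 = 29, q_3 = 1*4 + 1 = 5.
  i=4: a_4=11, p_4 = 11*29 + 23 = 342, q_4 = 11*5 + 4 = 59.
q_4 = 59 > 15, so the last convergent with denominator <= 15 is p_3/q_3 = 29/5.
The closest fraction with denominator <= 15 is either p_3/q_3 or the intermediate fraction (k*p_3 + p_2)/(k*q_3 + q_2) with the largest k >= 1 whose denominator stays <= 15; these approach x as k grows, and every other convergent or intermediate fraction in range is farther away.
Largest k: floor((15 - q_2)/q_3) = floor((15 - 4)/5) = 2.
That gives (2*29 + 23)/(2*5 + 4) = 81/14.
Compare the errors: |x - 29/5| = |342*5 - 29*59|/(59*5) = 1/295, and |x - 81/14| = |342*14 - 81*59|/(59*14) = 9/826.
Cross-multiplying, 1*826 = 826 < 2655 = 9*295, so 1/295 is smaller: the convergent 29/5 is closer to x than 81/14.

29/5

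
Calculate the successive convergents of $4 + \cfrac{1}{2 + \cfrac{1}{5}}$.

4/1, 9/2, 49/11

Using the convergent recurrence p_i = a_i*p_{i-1} + p_{i-2}, q_i = a_i*q_{i-1} + q_{i-2} with p_{-2}=0, p_{-1}=1, q_{-2}=1, q_{-1}=0:
  i=0: a_0=4, p_0 = 4*1 + 0 = 4, q_0 = 4*0 + 1 = 1.
  i=1: a_1=2, p_1 = 2*4 + 1 = 9, q_1 = 2*1 + 0 = 2.
  i=2: a_2=5, p_2 = 5*9 + 4 = 49, q_2 = 5*2 + 1 = 11.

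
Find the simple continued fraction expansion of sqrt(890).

Write x_i = (sqrt(890) + m_i)/d_i with (m_0, d_0) = (0, 1). a_0 = floor(sqrt(890)) = 29, since 29^2 = 841 <= 890 < 900 = 30^2.
Iterate m_{i+1} = d_i*a_i - m_i, d_{i+1} = (890 - m_{i+1}^2)/d_i, a_{i+1} = floor((a_0 + m_{i+1})/d_{i+1}):
  m_1 = 1*29 - 0 = 29, d_1 = (890 - 29^2)/1 = 49/1 = 49, a_1 = floor((29 + 29)/49) = 1.
  m_2 = 49*1 - 29 = 20, d_2 = (890 - 20^2)/49 = 490/49 = 10, a_2 = floor((29 + 20)/10) = 4.
  m_3 = 10*4 - 20 = 20, d_3 = (890 - 20^2)/10 = 490/10 = 49, a_3 = floor((29 + 20)/49) = 1.
  m_4 = 49*1 - 20 = 29, d_4 = (890 - 29^2)/49 = 49/49 = 1, a_4 = floor((29 + 29)/1) = 58.
  m_5 = 1*58 - 29 = 29, d_5 = (890 - 29^2)/1 = 49/1 = 49: (m_5, d_5) = (m_1, d_1) = (29, 49), so from here the quotients repeat a_1, ..., a_4; the period length is 4.
Hence the expansion of sqrt(890) is a_0 = 29 followed by the repeating block 1, 4, 1, 58 (period 4).

[29; (1, 4, 1, 58)]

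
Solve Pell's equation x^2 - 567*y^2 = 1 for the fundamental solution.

First expand sqrt(567) as a continued fraction. With x_i = (sqrt(567) + m_i)/d_i and (m_0, d_0) = (0, 1): a_0 = floor(sqrt(567)) = 23, since 23^2 = 529 <= 567 < 576 = 24^2.
Iterate m_{i+1} = d_i*a_i - m_i, d_{i+1} = (567 - m_{i+1}^2)/d_i, a_{i+1} = floor((a_0 + m_{i+1})/d_{i+1}):
  m_1 = 1*23 - 0 = 23, d_1 = (567 - 23^2)/1 = 38/1 = 38, a_1 = floor((23 + 23)/38) = 1.
  m_2 = 38*1 - 23 = 15, d_2 = (567 - 15^2)/38 = 342/38 = 9, a_2 = floor((23 + 15)/9) = 4.
  m_3 = 9*4 - 15 = 21, d_3 = (567 - 21^2)/9 = 126/9 = 14, a_3 = floor((23 + 21)/14) = 3.
  m_4 = 14*3 - 21 = 21, d_4 = (567 - 21^2)/14 = 126/14 = 9, a_4 = floor((23 + 21)/9) = 4.
  m_5 = 9*4 - 21 = 15, d_5 = (567 - 15^2)/9 = 342/9 = 38, a_5 = floor((23 + 15)/38) = 1.
  m_6 = 38*1 - 15 = 23, d_6 = (567 - 23^2)/38 = 38/38 = 1, a_6 = floor((23 + 23)/1) = 46.
  m_7 = 1*46 - 23 = 23, d_7 = (567 - 23^2)/1 = 38/1 = 38: (m_7, d_7) = (m_1, d_1) = (23, 38), so from here the quotients repeat a_1, ..., a_6; the period length is 6.
So sqrt(567) = [23; (1, 4, 3, 4, 1, 46)] with period length k = 6.
k is even, so the fundamental solution of x^2 - 567y^2 = 1 is (p_{k-1}, q_{k-1}) = (p_5, q_5); compute convergents through index 5.
Convergents (p_i = a_i*p_{i-1} + p_{i-2}, q_i = a_i*q_{i-1} + q_{i-2} with p_{-2}=0, p_{-1}=1, q_{-2}=1, q_{-1}=0):
  i=0: a_0=23, p_0 = 23*1 + 0 = 23, q_0 = 23*0 + 1 = 1.
  i=1: a_1=1, p_1 = 1*23 + 1 = 24, q_1 = 1*1 + 0 = 1.
  i=2: a_2=4, p_2 = 4*24 + 23 = 119, q_2 = 4*1 + 1 = 5.
  i=3: a_3=3, p_3 = 3*119 + 24 = 381, q_3 = 3*5 + 1 = 16.
  i=4: a_4=4, p_4 = 4*381 + 119 = 1643, q_4 = 4*16 + 5 = 69.
  i=5: a_5=1, p_5 = 1*1643 + 381 = 2024, q_5 = 1*69 + 16 = 85.
Check: 2024^2 - 567*85^2 = 4096576 - 4096575 = 1, so (x, y) = (2024, 85) solves the equation, and by the theorem it is the least positive solution.

(x, y) = (2024, 85)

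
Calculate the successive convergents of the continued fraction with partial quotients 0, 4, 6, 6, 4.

0/1, 1/4, 6/25, 37/154, 154/641

Using the convergent recurrence p_i = a_i*p_{i-1} + p_{i-2}, q_i = a_i*q_{i-1} + q_{i-2} with p_{-2}=0, p_{-1}=1, q_{-2}=1, q_{-1}=0:
  i=0: a_0=0, p_0 = 0*1 + 0 = 0, q_0 = 0*0 + 1 = 1.
  i=1: a_1=4, p_1 = 4*0 + 1 = 1, q_1 = 4*1 + 0 = 4.
  i=2: a_2=6, p_2 = 6*1 + 0 = 6, q_2 = 6*4 + 1 = 25.
  i=3: a_3=6, p_3 = 6*6 + 1 = 37, q_3 = 6*25 + 4 = 154.
  i=4: a_4=4, p_4 = 4*37 + 6 = 154, q_4 = 4*154 + 25 = 641.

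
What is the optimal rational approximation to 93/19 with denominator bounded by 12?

Expand x = 93/19 as a continued fraction with the Euclidean algorithm:
  93 = 4*19 + 17, so a_0 = 4.
  19 = 1*17 + 2, so a_1 = 1.
  17 = 8*2 + 1, so a_2 = 8.
  2 = 2*1 + 0, so a_3 = 2.
so x = [4; 1, 8, 2].
Convergents (p_i = a_i*p_{i-1} + p_{i-2}, q_i = a_i*q_{i-1} + q_{i-2} with p_{-2}=0, p_{-1}=1, q_{-2}=1, q_{-1}=0), until the denominator exceeds 12:
  i=0: a_0=4, p_0 = 4*1 + 0 = 4, q_0 = 4*0 + 1 = 1.
  i=1: a_1=1, p_1 = 1*4 + 1 = 5, q_1 = 1*1 + 0 = 1.
  i=2: a_2=8, p_2 = 8*5 + 4 = 44, q_2 = 8*1 + 1 = 9.
  i=3: a_3=2, p_3 = 2*44 + 5 = 93, q_3 = 2*9 + 1 = 19.
q_3 = 19 > 12, so the last convergent with denominator <= 12 is p_2/q_2 = 44/9.
The closest fraction with denominator <= 12 is either p_2/q_2 or the intermediate fraction (k*p_2 + p_1)/(k*q_2 + q_1) with the largest k >= 1 whose denominator stays <= 12; these approach x as k grows, and every other convergent or intermediate fraction in range is farther away.
Largest k: floor((12 - q_1)/q_2) = floor((12 - 1)/9) = 1.
That gives (1*44 + 5)/(1*9 + 1) = 49/10.
Compare the errors: |x - 44/9| = |93*9 - 44*19|/(19*9) = 1/171, and |x - 49/10| = |93*10 - 49*19|/(19*10) = 1/190.
Cross-multiplying, 1*171 = 171 < 190 = 1*190, so 1/190 is smaller: the intermediate fraction 49/10 is closer to x than 44/9.

49/10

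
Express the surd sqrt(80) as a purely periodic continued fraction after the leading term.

[8; (1, 16)]

Write x_i = (sqrt(80) + m_i)/d_i with (m_0, d_0) = (0, 1). a_0 = floor(sqrt(80)) = 8, since 8^2 = 64 <= 80 < 81 = 9^2.
Iterate m_{i+1} = d_i*a_i - m_i, d_{i+1} = (80 - m_{i+1}^2)/d_i, a_{i+1} = floor((a_0 + m_{i+1})/d_{i+1}):
  m_1 = 1*8 - 0 = 8, d_1 = (80 - 8^2)/1 = 16/1 = 16, a_1 = floor((8 + 8)/16) = 1.
  m_2 = 16*1 - 8 = 8, d_2 = (80 - 8^2)/16 = 16/16 = 1, a_2 = floor((8 + 8)/1) = 16.
  m_3 = 1*16 - 8 = 8, d_3 = (80 - 8^2)/1 = 16/1 = 16: (m_3, d_3) = (m_1, d_1) = (8, 16), so from here the quotients repeat a_1, a_2; the period length is 2.
Hence the expansion of sqrt(80) is a_0 = 8 followed by the repeating block 1, 16 (period 2).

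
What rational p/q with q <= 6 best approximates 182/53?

17/5

Expand x = 182/53 as a continued fraction with the Euclidean algorithm:
  182 = 3*53 + 23, so a_0 = 3.
  53 = 2*23 + 7, so a_1 = 2.
  23 = 3*7 + 2, so a_2 = 3.
  7 = 3*2 + 1, so a_3 = 3.
  2 = 2*1 + 0, so a_4 = 2.
so x = [3; 2, 3, 3, 2].
Convergents (p_i = a_i*p_{i-1} + p_{i-2}, q_i = a_i*q_{i-1} + q_{i-2} with p_{-2}=0, p_{-1}=1, q_{-2}=1, q_{-1}=0), until the denominator exceeds 6:
  i=0: a_0=3, p_0 = 3*1 + 0 = 3, q_0 = 3*0 + 1 = 1.
  i=1: a_1=2, p_1 = 2*3 + 1 = 7, q_1 = 2*1 + 0 = 2.
  i=2: a_2=3, p_2 = 3*7 + 3 = 24, q_2 = 3*2 + 1 = 7.
q_2 = 7 > 6, so the last convergent with denominator <= 6 is p_1/q_1 = 7/2.
The closest fraction with denominator <= 6 is either p_1/q_1 or the intermediate fraction (k*p_1 + p_0)/(k*q_1 + q_0) with the largest k >= 1 whose denominator stays <= 6; these approach x as k grows, and every other convergent or intermediate fraction in range is farther away.
Largest k: floor((6 - q_0)/q_1) = floor((6 - 1)/2) = 2.
That gives (2*7 + 3)/(2*2 + 1) = 17/5.
Compare the errors: |x - 7/2| = |182*2 - 7*53|/(53*2) = 7/106, and |x - 17/5| = |182*5 - 17*53|/(53*5) = 9/265.
Cross-multiplying, 9*106 = 954 < 1855 = 7*265, so 9/265 is smaller: the intermediate fraction 17/5 is closer to x than 7/2.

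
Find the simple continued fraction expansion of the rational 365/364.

[1; 364]

Run the Euclidean algorithm on 365 and 364; the successive quotients are the partial quotients a_0, a_1, ... (each step inverts the fractional part left over by the previous one):
  365 = 1*364 + 1, so a_0 = 1.
  364 = 364*1 + 0, so a_1 = 364.
The remainder reaches 0 after 2 divisions, so the expansion has 2 partial quotients, read off in order.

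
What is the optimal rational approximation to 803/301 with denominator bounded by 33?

Expand x = 803/301 as a continued fraction with the Euclidean algorithm:
  803 = 2*301 + 201, so a_0 = 2.
  301 = 1*201 + 100, so a_1 = 1.
  201 = 2*100 + 1, so a_2 = 2.
  100 = 100*1 + 0, so a_3 = 100.
so x = [2; 1, 2, 100].
Convergents (p_i = a_i*p_{i-1} + p_{i-2}, q_i = a_i*q_{i-1} + q_{i-2} with p_{-2}=0, p_{-1}=1, q_{-2}=1, q_{-1}=0), until the denominator exceeds 33:
  i=0: a_0=2, p_0 = 2*1 + 0 = 2, q_0 = 2*0 + 1 = 1.
  i=1: a_1=1, p_1 = 1*2 + 1 = 3, q_1 = 1*1 + 0 = 1.
  i=2: a_2=2, p_2 = 2*3 + 2 = 8, q_2 = 2*1 + 1 = 3.
  i=3: a_3=100, p_3 = 100*8 + 3 = 803, q_3 = 100*3 + 1 = 301.
q_3 = 301 > 33, so the last convergent with denominator <= 33 is p_2/q_2 = 8/3.
The closest fraction with denominator <= 33 is either p_2/q_2 or the intermediate fraction (k*p_2 + p_1)/(k*q_2 + q_1) with the largest k >= 1 whose denominator stays <= 33; these approach x as k grows, and every other convergent or intermediate fraction in range is farther away.
Largest k: floor((33 - q_1)/q_2) = floor((33 - 1)/3) = 10.
That gives (10*8 + 3)/(10*3 + 1) = 83/31.
Compare the errors: |x - 8/3| = |803*3 - 8*301|/(301*3) = 1/903, and |x - 83/31| = |803*31 - 83*301|/(301*31) = 90/9331.
Cross-multiplying, 1*9331 = 9331 < 81270 = 90*903, so 1/903 is smaller: the convergent 8/3 is closer to x than 83/31.

8/3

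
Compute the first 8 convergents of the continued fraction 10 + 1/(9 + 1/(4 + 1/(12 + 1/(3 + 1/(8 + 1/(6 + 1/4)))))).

10/1, 91/9, 374/37, 4579/453, 14111/1396, 117467/11621, 718913/71122, 2993119/296109

Using the convergent recurrence p_i = a_i*p_{i-1} + p_{i-2}, q_i = a_i*q_{i-1} + q_{i-2} with p_{-2}=0, p_{-1}=1, q_{-2}=1, q_{-1}=0:
  i=0: a_0=10, p_0 = 10*1 + 0 = 10, q_0 = 10*0 + 1 = 1.
  i=1: a_1=9, p_1 = 9*10 + 1 = 91, q_1 = 9*1 + 0 = 9.
  i=2: a_2=4, p_2 = 4*91 + 10 = 374, q_2 = 4*9 + 1 = 37.
  i=3: a_3=12, p_3 = 12*374 + 91 = 4579, q_3 = 12*37 + 9 = 453.
  i=4: a_4=3, p_4 = 3*4579 + 374 = 14111, q_4 = 3*453 + 37 = 1396.
  i=5: a_5=8, p_5 = 8*14111 + 4579 = 117467, q_5 = 8*1396 + 453 = 11621.
  i=6: a_6=6, p_6 = 6*117467 + 14111 = 718913, q_6 = 6*11621 + 1396 = 71122.
  i=7: a_7=4, p_7 = 4*718913 + 117467 = 2993119, q_7 = 4*71122 + 11621 = 296109.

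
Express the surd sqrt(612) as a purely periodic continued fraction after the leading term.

[24; (1, 2, 1, 4, 1, 2, 1, 48)]

Write x_i = (sqrt(612) + m_i)/d_i with (m_0, d_0) = (0, 1). a_0 = floor(sqrt(612)) = 24, since 24^2 = 576 <= 612 < 625 = 25^2.
Iterate m_{i+1} = d_i*a_i - m_i, d_{i+1} = (612 - m_{i+1}^2)/d_i, a_{i+1} = floor((a_0 + m_{i+1})/d_{i+1}):
  m_1 = 1*24 - 0 = 24, d_1 = (612 - 24^2)/1 = 36/1 = 36, a_1 = floor((24 + 24)/36) = 1.
  m_2 = 36*1 - 24 = 12, d_2 = (612 - 12^2)/36 = 468/36 = 13, a_2 = floor((24 + 12)/13) = 2.
  m_3 = 13*2 - 12 = 14, d_3 = (612 - 14^2)/13 = 416/13 = 32, a_3 = floor((24 + 14)/32) = 1.
  m_4 = 32*1 - 14 = 18, d_4 = (612 - 18^2)/32 = 288/32 = 9, a_4 = floor((24 + 18)/9) = 4.
  m_5 = 9*4 - 18 = 18, d_5 = (612 - 18^2)/9 = 288/9 = 32, a_5 = floor((24 + 18)/32) = 1.
  m_6 = 32*1 - 18 = 14, d_6 = (612 - 14^2)/32 = 416/32 = 13, a_6 = floor((24 + 14)/13) = 2.
  m_7 = 13*2 - 14 = 12, d_7 = (612 - 12^2)/13 = 468/13 = 36, a_7 = floor((24 + 12)/36) = 1.
  m_8 = 36*1 - 12 = 24, d_8 = (612 - 24^2)/36 = 36/36 = 1, a_8 = floor((24 + 24)/1) = 48.
  m_9 = 1*48 - 24 = 24, d_9 = (612 - 24^2)/1 = 36/1 = 36: (m_9, d_9) = (m_1, d_1) = (24, 36), so from here the quotients repeat a_1, ..., a_8; the period length is 8.
Hence the expansion of sqrt(612) is a_0 = 24 followed by the repeating block 1, 2, 1, 4, 1, 2, 1, 48 (period 8).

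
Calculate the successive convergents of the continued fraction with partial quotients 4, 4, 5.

Using the convergent recurrence p_i = a_i*p_{i-1} + p_{i-2}, q_i = a_i*q_{i-1} + q_{i-2} with p_{-2}=0, p_{-1}=1, q_{-2}=1, q_{-1}=0:
  i=0: a_0=4, p_0 = 4*1 + 0 = 4, q_0 = 4*0 + 1 = 1.
  i=1: a_1=4, p_1 = 4*4 + 1 = 17, q_1 = 4*1 + 0 = 4.
  i=2: a_2=5, p_2 = 5*17 + 4 = 89, q_2 = 5*4 + 1 = 21.

4/1, 17/4, 89/21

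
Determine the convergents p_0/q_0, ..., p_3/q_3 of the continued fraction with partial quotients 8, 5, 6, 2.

8/1, 41/5, 254/31, 549/67

Using the convergent recurrence p_i = a_i*p_{i-1} + p_{i-2}, q_i = a_i*q_{i-1} + q_{i-2} with p_{-2}=0, p_{-1}=1, q_{-2}=1, q_{-1}=0:
  i=0: a_0=8, p_0 = 8*1 + 0 = 8, q_0 = 8*0 + 1 = 1.
  i=1: a_1=5, p_1 = 5*8 + 1 = 41, q_1 = 5*1 + 0 = 5.
  i=2: a_2=6, p_2 = 6*41 + 8 = 254, q_2 = 6*5 + 1 = 31.
  i=3: a_3=2, p_3 = 2*254 + 41 = 549, q_3 = 2*31 + 5 = 67.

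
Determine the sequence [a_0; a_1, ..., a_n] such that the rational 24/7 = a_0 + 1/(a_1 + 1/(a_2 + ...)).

[3; 2, 3]

Run the Euclidean algorithm on 24 and 7; the successive quotients are the partial quotients a_0, a_1, ... (each step inverts the fractional part left over by the previous one):
  24 = 3*7 + 3, so a_0 = 3.
  7 = 2*3 + 1, so a_1 = 2.
  3 = 3*1 + 0, so a_2 = 3.
The remainder reaches 0 after 3 divisions, so the expansion has 3 partial quotients, read off in order.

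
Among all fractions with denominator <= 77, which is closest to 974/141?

525/76

Expand x = 974/141 as a continued fraction with the Euclidean algorithm:
  974 = 6*141 + 128, so a_0 = 6.
  141 = 1*128 + 13, so a_1 = 1.
  128 = 9*13 + 11, so a_2 = 9.
  13 = 1*11 + 2, so a_3 = 1.
  11 = 5*2 + 1, so a_4 = 5.
  2 = 2*1 + 0, so a_5 = 2.
so x = [6; 1, 9, 1, 5, 2].
Convergents (p_i = a_i*p_{i-1} + p_{i-2}, q_i = a_i*q_{i-1} + q_{i-2} with p_{-2}=0, p_{-1}=1, q_{-2}=1, q_{-1}=0), until the denominator exceeds 77:
  i=0: a_0=6, p_0 = 6*1 + 0 = 6, q_0 = 6*0 + 1 = 1.
  i=1: a_1=1, p_1 = 1*6 + 1 = 7, q_1 = 1*1 + 0 = 1.
  i=2: a_2=9, p_2 = 9*7 + 6 = 69, q_2 = 9*1 + 1 = 10.
  i=3: a_3=1, p_3 = 1*69 + 7 = 76, q_3 = 1*10 + 1 = 11.
  i=4: a_4=5, p_4 = 5*76 + 69 = 449, q_4 = 5*11 + 10 = 65.
  i=5: a_5=2, p_5 = 2*449 + 76 = 974, q_5 = 2*65 + 11 = 141.
q_5 = 141 > 77, so the last convergent with denominator <= 77 is p_4/q_4 = 449/65.
The closest fraction with denominator <= 77 is either p_4/q_4 or the intermediate fraction (k*p_4 + p_3)/(k*q_4 + q_3) with the largest k >= 1 whose denominator stays <= 77; these approach x as k grows, and every other convergent or intermediate fraction in range is farther away.
Largest k: floor((77 - q_3)/q_4) = floor((77 - 11)/65) = 1.
That gives (1*449 + 76)/(1*65 + 11) = 525/76.
Compare the errors: |x - 449/65| = |974*65 - 449*141|/(141*65) = 1/9165, and |x - 525/76| = |974*76 - 525*141|/(141*76) = 1/10716.
Cross-multiplying, 1*9165 = 9165 < 10716 = 1*10716, so 1/10716 is smaller: the intermediate fraction 525/76 is closer to x than 449/65.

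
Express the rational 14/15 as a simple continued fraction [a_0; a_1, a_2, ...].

[0; 1, 14]

Run the Euclidean algorithm on 14 and 15; the successive quotients are the partial quotients a_0, a_1, ... (each step inverts the fractional part left over by the previous one):
  14 = 0*15 + 14, so a_0 = 0.
  15 = 1*14 + 1, so a_1 = 1.
  14 = 14*1 + 0, so a_2 = 14.
The remainder reaches 0 after 3 divisions, so the expansion has 3 partial quotients, read off in order.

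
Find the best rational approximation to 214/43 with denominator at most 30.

149/30

Expand x = 214/43 as a continued fraction with the Euclidean algorithm:
  214 = 4*43 + 42, so a_0 = 4.
  43 = 1*42 + 1, so a_1 = 1.
  42 = 42*1 + 0, so a_2 = 42.
so x = [4; 1, 42].
Convergents (p_i = a_i*p_{i-1} + p_{i-2}, q_i = a_i*q_{i-1} + q_{i-2} with p_{-2}=0, p_{-1}=1, q_{-2}=1, q_{-1}=0), until the denominator exceeds 30:
  i=0: a_0=4, p_0 = 4*1 + 0 = 4, q_0 = 4*0 + 1 = 1.
  i=1: a_1=1, p_1 = 1*4 + 1 = 5, q_1 = 1*1 + 0 = 1.
  i=2: a_2=42, p_2 = 42*5 + 4 = 214, q_2 = 42*1 + 1 = 43.
q_2 = 43 > 30, so the last convergent with denominator <= 30 is p_1/q_1 = 5/1.
The closest fraction with denominator <= 30 is either p_1/q_1 or the intermediate fraction (k*p_1 + p_0)/(k*q_1 + q_0) with the largest k >= 1 whose denominator stays <= 30; these approach x as k grows, and every other convergent or intermediate fraction in range is farther away.
Largest k: floor((30 - q_0)/q_1) = floor((30 - 1)/1) = 29.
That gives (29*5 + 4)/(29*1 + 1) = 149/30.
Compare the errors: |x - 5/1| = |214*1 - 5*43|/(43*1) = 1/43, and |x - 149/30| = |214*30 - 149*43|/(43*30) = 13/1290.
Cross-multiplying, 13*43 = 559 < 1290 = 1*1290, so 13/1290 is smaller: the intermediate fraction 149/30 is closer to x than 5/1.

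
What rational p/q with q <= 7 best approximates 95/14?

Expand x = 95/14 as a continued fraction with the Euclidean algorithm:
  95 = 6*14 + 11, so a_0 = 6.
  14 = 1*11 + 3, so a_1 = 1.
  11 = 3*3 + 2, so a_2 = 3.
  3 = 1*2 + 1, so a_3 = 1.
  2 = 2*1 + 0, so a_4 = 2.
so x = [6; 1, 3, 1, 2].
Convergents (p_i = a_i*p_{i-1} + p_{i-2}, q_i = a_i*q_{i-1} + q_{i-2} with p_{-2}=0, p_{-1}=1, q_{-2}=1, q_{-1}=0), until the denominator exceeds 7:
  i=0: a_0=6, p_0 = 6*1 + 0 = 6, q_0 = 6*0 + 1 = 1.
  i=1: a_1=1, p_1 = 1*6 + 1 = 7, q_1 = 1*1 + 0 = 1.
  i=2: a_2=3, p_2 = 3*7 + 6 = 27, q_2 = 3*1 + 1 = 4.
  i=3: a_3=1, p_3 = 1*27 + 7 = 34, q_3 = 1*4 + 1 = 5.
  i=4: a_4=2, p_4 = 2*34 + 27 = 95, q_4 = 2*5 + 4 = 14.
q_4 = 14 > 7, so the last convergent with denominator <= 7 is p_3/q_3 = 34/5.
The closest fraction with denominator <= 7 is either p_3/q_3 or the intermediate fraction (k*p_3 + p_2)/(k*q_3 + q_2) with the largest k >= 1 whose denominator stays <= 7; these approach x as k grows, and every other convergent or intermediate fraction in range is farther away.
Largest k: floor((7 - q_2)/q_3) = floor((7 - 4)/5) = 0.
Since k = 0, no intermediate fraction beyond p_3/q_3 has denominator <= 7, so the convergent 34/5 is the closest (its error is |95*5 - 34*14|/(14*5) = 1/70).

34/5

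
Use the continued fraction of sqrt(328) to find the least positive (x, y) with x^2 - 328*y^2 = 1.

First expand sqrt(328) as a continued fraction. With x_i = (sqrt(328) + m_i)/d_i and (m_0, d_0) = (0, 1): a_0 = floor(sqrt(328)) = 18, since 18^2 = 324 <= 328 < 361 = 19^2.
Iterate m_{i+1} = d_i*a_i - m_i, d_{i+1} = (328 - m_{i+1}^2)/d_i, a_{i+1} = floor((a_0 + m_{i+1})/d_{i+1}):
  m_1 = 1*18 - 0 = 18, d_1 = (328 - 18^2)/1 = 4/1 = 4, a_1 = floor((18 + 18)/4) = 9.
  m_2 = 4*9 - 18 = 18, d_2 = (328 - 18^2)/4 = 4/4 = 1, a_2 = floor((18 + 18)/1) = 36.
  m_3 = 1*36 - 18 = 18, d_3 = (328 - 18^2)/1 = 4/1 = 4: (m_3, d_3) = (m_1, d_1) = (18, 4), so from here the quotients repeat a_1, a_2; the period length is 2.
So sqrt(328) = [18; (9, 36)] with period length k = 2.
k is even, so the fundamental solution of x^2 - 328y^2 = 1 is (p_{k-1}, q_{k-1}) = (p_1, q_1); compute convergents through index 1.
Convergents (p_i = a_i*p_{i-1} + p_{i-2}, q_i = a_i*q_{i-1} + q_{i-2} with p_{-2}=0, p_{-1}=1, q_{-2}=1, q_{-1}=0):
  i=0: a_0=18, p_0 = 18*1 + 0 = 18, q_0 = 18*0 + 1 = 1.
  i=1: a_1=9, p_1 = 9*18 + 1 = 163, q_1 = 9*1 + 0 = 9.
Check: 163^2 - 328*9^2 = 26569 - 26568 = 1, so (x, y) = (163, 9) solves the equation, and by the theorem it is the least positive solution.

(x, y) = (163, 9)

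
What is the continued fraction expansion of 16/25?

[0; 1, 1, 1, 3, 2]

Run the Euclidean algorithm on 16 and 25; the successive quotients are the partial quotients a_0, a_1, ... (each step inverts the fractional part left over by the previous one):
  16 = 0*25 + 16, so a_0 = 0.
  25 = 1*16 + 9, so a_1 = 1.
  16 = 1*9 + 7, so a_2 = 1.
  9 = 1*7 + 2, so a_3 = 1.
  7 = 3*2 + 1, so a_4 = 3.
  2 = 2*1 + 0, so a_5 = 2.
The remainder reaches 0 after 6 divisions, so the expansion has 6 partial quotients, read off in order.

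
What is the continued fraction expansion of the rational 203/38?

Run the Euclidean algorithm on 203 and 38; the successive quotients are the partial quotients a_0, a_1, ... (each step inverts the fractional part left over by the previous one):
  203 = 5*38 + 13, so a_0 = 5.
  38 = 2*13 + 12, so a_1 = 2.
  13 = 1*12 + 1, so a_2 = 1.
  12 = 12*1 + 0, so a_3 = 12.
The remainder reaches 0 after 4 divisions, so the expansion has 4 partial quotients, read off in order.

[5; 2, 1, 12]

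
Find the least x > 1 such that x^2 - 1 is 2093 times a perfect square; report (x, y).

(x, y) = (183, 4)

First expand sqrt(2093) as a continued fraction. With x_i = (sqrt(2093) + m_i)/d_i and (m_0, d_0) = (0, 1): a_0 = floor(sqrt(2093)) = 45, since 45^2 = 2025 <= 2093 < 2116 = 46^2.
Iterate m_{i+1} = d_i*a_i - m_i, d_{i+1} = (2093 - m_{i+1}^2)/d_i, a_{i+1} = floor((a_0 + m_{i+1})/d_{i+1}):
  m_1 = 1*45 - 0 = 45, d_1 = (2093 - 45^2)/1 = 68/1 = 68, a_1 = floor((45 + 45)/68) = 1.
  m_2 = 68*1 - 45 = 23, d_2 = (2093 - 23^2)/68 = 1564/68 = 23, a_2 = floor((45 + 23)/23) = 2.
  m_3 = 23*2 - 23 = 23, d_3 = (2093 - 23^2)/23 = 1564/23 = 68, a_3 = floor((45 + 23)/68) = 1.
  m_4 = 68*1 - 23 = 45, d_4 = (2093 - 45^2)/68 = 68/68 = 1, a_4 = floor((45 + 45)/1) = 90.
  m_5 = 1*90 - 45 = 45, d_5 = (2093 - 45^2)/1 = 68/1 = 68: (m_5, d_5) = (m_1, d_1) = (45, 68), so from here the quotients repeat a_1, ..., a_4; the period length is 4.
So sqrt(2093) = [45; (1, 2, 1, 90)] with period length k = 4.
k is even, so the fundamental solution of x^2 - 2093y^2 = 1 is (p_{k-1}, q_{k-1}) = (p_3, q_3); compute convergents through index 3.
Convergents (p_i = a_i*p_{i-1} + p_{i-2}, q_i = a_i*q_{i-1} + q_{i-2} with p_{-2}=0, p_{-1}=1, q_{-2}=1, q_{-1}=0):
  i=0: a_0=45, p_0 = 45*1 + 0 = 45, q_0 = 45*0 + 1 = 1.
  i=1: a_1=1, p_1 = 1*45 + 1 = 46, q_1 = 1*1 + 0 = 1.
  i=2: a_2=2, p_2 = 2*46 + 45 = 137, q_2 = 2*1 + 1 = 3.
  i=3: a_3=1, p_3 = 1*137 + 46 = 183, q_3 = 1*3 + 1 = 4.
Check: 183^2 - 2093*4^2 = 33489 - 33488 = 1, so (x, y) = (183, 4) solves the equation, and by the theorem it is the least positive solution.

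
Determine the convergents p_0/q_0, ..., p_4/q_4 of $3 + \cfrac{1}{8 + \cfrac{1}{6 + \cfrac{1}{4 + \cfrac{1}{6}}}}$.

Using the convergent recurrence p_i = a_i*p_{i-1} + p_{i-2}, q_i = a_i*q_{i-1} + q_{i-2} with p_{-2}=0, p_{-1}=1, q_{-2}=1, q_{-1}=0:
  i=0: a_0=3, p_0 = 3*1 + 0 = 3, q_0 = 3*0 + 1 = 1.
  i=1: a_1=8, p_1 = 8*3 + 1 = 25, q_1 = 8*1 + 0 = 8.
  i=2: a_2=6, p_2 = 6*25 + 3 = 153, q_2 = 6*8 + 1 = 49.
  i=3: a_3=4, p_3 = 4*153 + 25 = 637, q_3 = 4*49 + 8 = 204.
  i=4: a_4=6, p_4 = 6*637 + 153 = 3975, q_4 = 6*204 + 49 = 1273.

3/1, 25/8, 153/49, 637/204, 3975/1273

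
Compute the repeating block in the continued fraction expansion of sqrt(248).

[15; (1, 2, 1, 30)]

Write x_i = (sqrt(248) + m_i)/d_i with (m_0, d_0) = (0, 1). a_0 = floor(sqrt(248)) = 15, since 15^2 = 225 <= 248 < 256 = 16^2.
Iterate m_{i+1} = d_i*a_i - m_i, d_{i+1} = (248 - m_{i+1}^2)/d_i, a_{i+1} = floor((a_0 + m_{i+1})/d_{i+1}):
  m_1 = 1*15 - 0 = 15, d_1 = (248 - 15^2)/1 = 23/1 = 23, a_1 = floor((15 + 15)/23) = 1.
  m_2 = 23*1 - 15 = 8, d_2 = (248 - 8^2)/23 = 184/23 = 8, a_2 = floor((15 + 8)/8) = 2.
  m_3 = 8*2 - 8 = 8, d_3 = (248 - 8^2)/8 = 184/8 = 23, a_3 = floor((15 + 8)/23) = 1.
  m_4 = 23*1 - 8 = 15, d_4 = (248 - 15^2)/23 = 23/23 = 1, a_4 = floor((15 + 15)/1) = 30.
  m_5 = 1*30 - 15 = 15, d_5 = (248 - 15^2)/1 = 23/1 = 23: (m_5, d_5) = (m_1, d_1) = (15, 23), so from here the quotients repeat a_1, ..., a_4; the period length is 4.
Hence the expansion of sqrt(248) is a_0 = 15 followed by the repeating block 1, 2, 1, 30 (period 4).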